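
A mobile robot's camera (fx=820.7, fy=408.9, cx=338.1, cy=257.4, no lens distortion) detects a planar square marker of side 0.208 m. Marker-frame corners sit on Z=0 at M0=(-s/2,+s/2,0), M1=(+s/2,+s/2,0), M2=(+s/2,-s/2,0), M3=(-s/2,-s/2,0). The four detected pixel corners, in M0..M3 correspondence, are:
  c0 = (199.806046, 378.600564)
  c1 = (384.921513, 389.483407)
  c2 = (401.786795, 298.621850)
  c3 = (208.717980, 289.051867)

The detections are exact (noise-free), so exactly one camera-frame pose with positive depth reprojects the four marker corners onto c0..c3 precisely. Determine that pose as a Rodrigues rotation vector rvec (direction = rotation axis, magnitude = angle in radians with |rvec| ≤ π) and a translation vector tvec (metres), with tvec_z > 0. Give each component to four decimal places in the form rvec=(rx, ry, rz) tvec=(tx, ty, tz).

Intrinsics K: fx=820.7, fy=408.9, cx=338.1, cy=257.4
Marker side s = 0.208 m; corners in marker frame (Z=0):
  M0 = (-0.1040, +0.1040, 0)
  M1 = (+0.1040, +0.1040, 0)
  M2 = (+0.1040, -0.1040, 0)
  M3 = (-0.1040, -0.1040, 0)
Detected image corners:
  c0 = (199.806046, 378.600564) px
  c1 = (384.921513, 389.483407) px
  c2 = (401.786795, 298.621850) px
  c3 = (208.717980, 289.051867) px
Planar DLT: solve 8×8 A·h = b for H (H[2,2]=1):
  H  [+881.16181 -3.23523 +297.77034]
  H  [+17.98483 +500.05717 +339.80945]
  H  [-0.09218 +0.19593 +1.00000]
B = K⁻¹H; ‖b₁‖=1.120118, ‖b₂‖=1.120119; λ = 2/(‖b₁‖+‖b₂‖) = 0.892763, sign → tz>0 ⇒ λ=+0.892763
r₁ = λ·B[:,0] = (+0.99244,+0.09107,-0.08230); r₂ = λ·B[:,1] = (-0.07558,+0.98168,+0.17492)
r₃ = r₁×r₂ = (+0.09672,-0.16738,+0.98114); SVD([r₁ r₂ r₃]) → R = UVᵀ:
  R  [+0.99244 -0.07558 +0.09672]
  R  [+0.09107 +0.98168 -0.16738]
  R  [-0.08230 +0.17492 +0.98114]
t = (-0.04387, +0.17993, +0.89276) m
tr R = 2.955252; θ = arccos((tr R − 1)/2) = 0.211934 rad = 12.143°
axis k = ((R−Rᵀ)₃₂, (R−Rᵀ)₁₃, (R−Rᵀ)₂₁) / (2 sinθ) = (+0.813636, +0.425528, +0.396133)
rvec = θ·k = (+0.172437, +0.090184, +0.083954)

rvec=(0.1724, 0.0902, 0.0840) tvec=(-0.0439, 0.1799, 0.8928)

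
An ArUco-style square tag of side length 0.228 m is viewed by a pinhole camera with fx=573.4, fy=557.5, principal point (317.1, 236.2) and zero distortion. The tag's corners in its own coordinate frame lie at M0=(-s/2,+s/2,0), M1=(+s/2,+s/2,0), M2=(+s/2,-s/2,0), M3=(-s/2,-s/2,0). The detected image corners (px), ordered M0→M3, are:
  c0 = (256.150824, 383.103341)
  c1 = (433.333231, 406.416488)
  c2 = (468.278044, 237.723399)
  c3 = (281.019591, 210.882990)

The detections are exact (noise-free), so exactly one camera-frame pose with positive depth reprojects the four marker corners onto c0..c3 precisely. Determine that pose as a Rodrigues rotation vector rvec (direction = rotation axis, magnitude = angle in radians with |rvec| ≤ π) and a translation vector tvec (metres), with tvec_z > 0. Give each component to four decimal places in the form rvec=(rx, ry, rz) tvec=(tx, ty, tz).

Intrinsics K: fx=573.4, fy=557.5, cx=317.1, cy=236.2
Marker side s = 0.228 m; corners in marker frame (Z=0):
  M0 = (-0.1140, +0.1140, 0)
  M1 = (+0.1140, +0.1140, 0)
  M2 = (+0.1140, -0.1140, 0)
  M3 = (-0.1140, -0.1140, 0)
Detected image corners:
  c0 = (256.150824, 383.103341) px
  c1 = (433.333231, 406.416488) px
  c2 = (468.278044, 237.723399) px
  c3 = (281.019591, 210.882990) px
Planar DLT: solve 8×8 A·h = b for H (H[2,2]=1):
  H  [+817.92403 -40.89518 +359.82554]
  H  [+126.41113 +825.37137 +312.05058]
  H  [+0.05378 +0.25135 +1.00000]
B = K⁻¹H; ‖b₁‖=1.412542, ‖b₂‖=1.412542; λ = 2/(‖b₁‖+‖b₂‖) = 0.707944, sign → tz>0 ⇒ λ=+0.707944
r₁ = λ·B[:,0] = (+0.98879,+0.14439,+0.03807); r₂ = λ·B[:,1] = (-0.14890,+0.97271,+0.17794)
r₃ = r₁×r₂ = (-0.01134,-0.18162,+0.98330); SVD([r₁ r₂ r₃]) → R = UVᵀ:
  R  [+0.98879 -0.14890 -0.01134]
  R  [+0.14439 +0.97271 -0.18162]
  R  [+0.03807 +0.17794 +0.98330]
t = (+0.05275, +0.09632, +0.70794) m
tr R = 2.944802; θ = arccos((tr R − 1)/2) = 0.235486 rad = 13.492°
axis k = ((R−Rᵀ)₃₂, (R−Rᵀ)₁₃, (R−Rᵀ)₂₁) / (2 sinθ) = (+0.770547, -0.105897, +0.628525)
rvec = θ·k = (+0.181453, -0.024937, +0.148009)

rvec=(0.1815, -0.0249, 0.1480) tvec=(0.0528, 0.0963, 0.7079)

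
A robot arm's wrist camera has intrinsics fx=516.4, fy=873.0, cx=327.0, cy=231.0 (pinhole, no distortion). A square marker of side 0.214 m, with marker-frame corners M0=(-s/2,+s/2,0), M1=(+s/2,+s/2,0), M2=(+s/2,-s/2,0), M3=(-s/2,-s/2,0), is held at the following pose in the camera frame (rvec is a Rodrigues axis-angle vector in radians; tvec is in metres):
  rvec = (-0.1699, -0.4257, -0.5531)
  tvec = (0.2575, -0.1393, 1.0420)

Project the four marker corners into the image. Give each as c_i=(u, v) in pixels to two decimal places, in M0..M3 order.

Intrinsics K: fx=516.4, fy=873.0, cx=327.0, cy=231.0
Marker side s = 0.214 m; corners in marker frame (Z=0):
  M0 = (-0.1070, +0.1070, 0)
  M1 = (+0.1070, +0.1070, 0)
  M2 = (+0.1070, -0.1070, 0)
  M3 = (-0.1070, -0.1070, 0)
rvec = (-0.1699, -0.4257, -0.5531), |rvec| = θ = 0.71834 rad = 41.158°
Rodrigues: sinθ=0.65813, 1−cosθ=0.24710; R = I + sinθ·[k]× + (1−cosθ)·[k]×²:
    [+0.76673 +0.54138 -0.34502]
    [-0.47211 +0.83968 +0.26841]
    [+0.43502 -0.04291 +0.89940]
t = (0.2575, -0.1393, 1.0420) m
M0: Pc = R·M0+t = (+0.23339, +0.00106, +0.99086); u = 516.4·(+0.23339)/0.99086 + 327.0 = 448.6332, v = 873.0·(+0.00106)/0.99086 + 231.0 = 231.9355
M1: Pc = R·M1+t = (+0.39747, -0.09997, +1.08396); u = 516.4·(+0.39747)/1.08396 + 327.0 = 516.3546, v = 873.0·(-0.09997)/1.08396 + 231.0 = 150.4860
M2: Pc = R·M2+t = (+0.28161, -0.27966, +1.09314); u = 516.4·(+0.28161)/1.09314 + 327.0 = 460.0338, v = 873.0·(-0.27966)/1.09314 + 231.0 = 7.6571
M3: Pc = R·M3+t = (+0.11753, -0.17863, +1.00004); u = 516.4·(+0.11753)/1.00004 + 327.0 = 387.6913, v = 873.0·(-0.17863)/1.00004 + 231.0 = 75.0627

c0=(448.63, 231.94) c1=(516.35, 150.49) c2=(460.03, 7.66) c3=(387.69, 75.06)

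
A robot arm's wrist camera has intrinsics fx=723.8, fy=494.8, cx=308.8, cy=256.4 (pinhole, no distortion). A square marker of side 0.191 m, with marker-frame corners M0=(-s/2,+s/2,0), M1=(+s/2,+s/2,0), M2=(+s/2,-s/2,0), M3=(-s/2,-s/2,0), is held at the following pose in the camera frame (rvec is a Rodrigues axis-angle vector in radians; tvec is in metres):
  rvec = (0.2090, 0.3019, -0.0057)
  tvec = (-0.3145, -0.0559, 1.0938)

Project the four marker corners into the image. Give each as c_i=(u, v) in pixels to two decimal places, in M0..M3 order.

Intrinsics K: fx=723.8, fy=494.8, cx=308.8, cy=256.4
Marker side s = 0.191 m; corners in marker frame (Z=0):
  M0 = (-0.0955, +0.0955, 0)
  M1 = (+0.0955, +0.0955, 0)
  M2 = (+0.0955, -0.0955, 0)
  M3 = (-0.0955, -0.0955, 0)
rvec = (0.2090, 0.3019, -0.0057), |rvec| = θ = 0.36723 rad = 21.041°
Rodrigues: sinθ=0.35903, 1−cosθ=0.06667; R = I + sinθ·[k]× + (1−cosθ)·[k]×²:
    [+0.95492 +0.03677 +0.29457]
    [+0.02562 +0.97839 -0.20518]
    [-0.29575 +0.20348 +0.93334]
t = (-0.3145, -0.0559, 1.0938) m
M0: Pc = R·M0+t = (-0.40218, +0.03509, +1.14148); u = 723.8·(-0.40218)/1.14148 + 308.8 = 53.7790, v = 494.8·(+0.03509)/1.14148 + 256.4 = 271.6102
M1: Pc = R·M1+t = (-0.21979, +0.03998, +1.08499); u = 723.8·(-0.21979)/1.08499 + 308.8 = 162.1749, v = 494.8·(+0.03998)/1.08499 + 256.4 = 274.6339
M2: Pc = R·M2+t = (-0.22682, -0.14689, +1.04612); u = 723.8·(-0.22682)/1.04612 + 308.8 = 151.8685, v = 494.8·(-0.14689)/1.04612 + 256.4 = 186.9238
M3: Pc = R·M3+t = (-0.40921, -0.15178, +1.10261); u = 723.8·(-0.40921)/1.10261 + 308.8 = 40.1799, v = 494.8·(-0.15178)/1.10261 + 256.4 = 188.2869

c0=(53.78, 271.61) c1=(162.17, 274.63) c2=(151.87, 186.92) c3=(40.18, 188.29)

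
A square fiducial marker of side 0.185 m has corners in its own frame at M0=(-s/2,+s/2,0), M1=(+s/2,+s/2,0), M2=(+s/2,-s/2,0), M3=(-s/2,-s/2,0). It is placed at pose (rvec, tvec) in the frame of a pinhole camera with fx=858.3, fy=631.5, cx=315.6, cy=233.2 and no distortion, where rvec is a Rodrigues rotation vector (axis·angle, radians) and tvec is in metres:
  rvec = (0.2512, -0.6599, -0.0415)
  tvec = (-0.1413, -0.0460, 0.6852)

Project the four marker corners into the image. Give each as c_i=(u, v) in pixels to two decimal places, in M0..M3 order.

c0=(28.38, 285.98) c1=(234.63, 260.29) c2=(238.68, 104.39) c3=(17.85, 103.42)

Intrinsics K: fx=858.3, fy=631.5, cx=315.6, cy=233.2
Marker side s = 0.185 m; corners in marker frame (Z=0):
  M0 = (-0.0925, +0.0925, 0)
  M1 = (+0.0925, +0.0925, 0)
  M2 = (+0.0925, -0.0925, 0)
  M3 = (-0.0925, -0.0925, 0)
rvec = (0.2512, -0.6599, -0.0415), |rvec| = θ = 0.70731 rad = 40.526°
Rodrigues: sinθ=0.64979, 1−cosθ=0.23989; R = I + sinθ·[k]× + (1−cosθ)·[k]×²:
    [+0.79037 -0.04136 -0.61124]
    [-0.11761 +0.96892 -0.21764]
    [+0.60124 +0.24390 +0.76094]
t = (-0.1413, -0.0460, 0.6852) m
M0: Pc = R·M0+t = (-0.21823, +0.05450, +0.65215); u = 858.3·(-0.21823)/0.65215 + 315.6 = 28.3779, v = 631.5·(+0.05450)/0.65215 + 233.2 = 285.9782
M1: Pc = R·M1+t = (-0.07202, +0.03275, +0.76338); u = 858.3·(-0.07202)/0.76338 + 315.6 = 234.6281, v = 631.5·(+0.03275)/0.76338 + 233.2 = 260.2889
M2: Pc = R·M2+t = (-0.06437, -0.14650, +0.71825); u = 858.3·(-0.06437)/0.71825 + 315.6 = 238.6847, v = 631.5·(-0.14650)/0.71825 + 233.2 = 104.3915
M3: Pc = R·M3+t = (-0.21058, -0.12475, +0.60702); u = 858.3·(-0.21058)/0.60702 + 315.6 = 17.8466, v = 631.5·(-0.12475)/0.60702 + 233.2 = 103.4243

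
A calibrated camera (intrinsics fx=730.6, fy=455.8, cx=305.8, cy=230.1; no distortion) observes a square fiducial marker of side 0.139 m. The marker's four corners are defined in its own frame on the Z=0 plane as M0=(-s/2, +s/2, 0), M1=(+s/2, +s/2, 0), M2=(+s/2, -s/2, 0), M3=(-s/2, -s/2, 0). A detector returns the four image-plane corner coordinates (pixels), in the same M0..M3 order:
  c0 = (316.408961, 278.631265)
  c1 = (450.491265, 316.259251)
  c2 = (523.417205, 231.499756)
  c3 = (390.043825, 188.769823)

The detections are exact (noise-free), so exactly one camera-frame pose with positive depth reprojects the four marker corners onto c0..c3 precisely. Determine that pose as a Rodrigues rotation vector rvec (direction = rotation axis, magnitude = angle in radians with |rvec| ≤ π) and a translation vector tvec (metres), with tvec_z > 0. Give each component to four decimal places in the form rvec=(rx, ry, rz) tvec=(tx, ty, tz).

Intrinsics K: fx=730.6, fy=455.8, cx=305.8, cy=230.1
Marker side s = 0.139 m; corners in marker frame (Z=0):
  M0 = (-0.0695, +0.0695, 0)
  M1 = (+0.0695, +0.0695, 0)
  M2 = (+0.0695, -0.0695, 0)
  M3 = (-0.0695, -0.0695, 0)
Detected image corners:
  c0 = (316.408961, 278.631265) px
  c1 = (450.491265, 316.259251) px
  c2 = (523.417205, 231.499756) px
  c3 = (390.043825, 188.769823) px
Planar DLT: solve 8×8 A·h = b for H (H[2,2]=1):
  H  [+1109.02314 -462.64447 +421.32467]
  H  [+377.62363 +666.64766 +254.74412]
  H  [+0.34975 +0.15352 +1.00000]
B = K⁻¹H; ‖b₁‖=1.558377, ‖b₂‖=1.558377; λ = 2/(‖b₁‖+‖b₂‖) = 0.641693, sign → tz>0 ⇒ λ=+0.641693
r₁ = λ·B[:,0] = (+0.88013,+0.41834,+0.22443); r₂ = λ·B[:,1] = (-0.44758,+0.88880,+0.09851)
r₃ = r₁×r₂ = (-0.15826,-0.18715,+0.96950); SVD([r₁ r₂ r₃]) → R = UVᵀ:
  R  [+0.88013 -0.44758 -0.15826]
  R  [+0.41834 +0.88880 -0.18715]
  R  [+0.22443 +0.09851 +0.96950]
t = (+0.10147, +0.03469, +0.64169) m
tr R = 2.738430; θ = arccos((tr R − 1)/2) = 0.517184 rad = 29.632°
axis k = ((R−Rᵀ)₃₂, (R−Rᵀ)₁₃, (R−Rᵀ)₂₁) / (2 sinθ) = (+0.288877, -0.387001, +0.875660)
rvec = θ·k = (+0.149403, -0.200151, +0.452878)

rvec=(0.1494, -0.2002, 0.4529) tvec=(0.1015, 0.0347, 0.6417)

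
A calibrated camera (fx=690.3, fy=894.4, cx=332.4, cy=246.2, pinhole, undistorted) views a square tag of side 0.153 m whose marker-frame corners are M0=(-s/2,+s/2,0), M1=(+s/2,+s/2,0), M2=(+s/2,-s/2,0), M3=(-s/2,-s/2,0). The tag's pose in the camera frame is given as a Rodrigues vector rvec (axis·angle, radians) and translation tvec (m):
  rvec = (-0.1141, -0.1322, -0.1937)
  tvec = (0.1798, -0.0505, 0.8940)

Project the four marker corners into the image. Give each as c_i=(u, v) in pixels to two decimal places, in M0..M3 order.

Intrinsics K: fx=690.3, fy=894.4, cx=332.4, cy=246.2
Marker side s = 0.153 m; corners in marker frame (Z=0):
  M0 = (-0.0765, +0.0765, 0)
  M1 = (+0.0765, +0.0765, 0)
  M2 = (+0.0765, -0.0765, 0)
  M3 = (-0.0765, -0.0765, 0)
rvec = (-0.1141, -0.1322, -0.1937), |rvec| = θ = 0.26080 rad = 14.943°
Rodrigues: sinθ=0.25785, 1−cosθ=0.03382; R = I + sinθ·[k]× + (1−cosθ)·[k]×²:
    [+0.97266 +0.19901 -0.11972]
    [-0.18401 +0.97487 +0.12554]
    [+0.14169 -0.10008 +0.98484]
t = (0.1798, -0.0505, 0.8940) m
M0: Pc = R·M0+t = (+0.12062, +0.03815, +0.87550); u = 690.3·(+0.12062)/0.87550 + 332.4 = 427.5009, v = 894.4·(+0.03815)/0.87550 + 246.2 = 285.1783
M1: Pc = R·M1+t = (+0.26943, +0.01000, +0.89718); u = 690.3·(+0.26943)/0.89718 + 332.4 = 539.7036, v = 894.4·(+0.01000)/0.89718 + 246.2 = 256.1699
M2: Pc = R·M2+t = (+0.23898, -0.13915, +0.91250); u = 690.3·(+0.23898)/0.91250 + 332.4 = 513.1906, v = 894.4·(-0.13915)/0.91250 + 246.2 = 109.8048
M3: Pc = R·M3+t = (+0.09017, -0.11100, +0.89082); u = 690.3·(+0.09017)/0.89082 + 332.4 = 402.2713, v = 894.4·(-0.11100)/0.89082 + 246.2 = 134.7526

c0=(427.50, 285.18) c1=(539.70, 256.17) c2=(513.19, 109.80) c3=(402.27, 134.75)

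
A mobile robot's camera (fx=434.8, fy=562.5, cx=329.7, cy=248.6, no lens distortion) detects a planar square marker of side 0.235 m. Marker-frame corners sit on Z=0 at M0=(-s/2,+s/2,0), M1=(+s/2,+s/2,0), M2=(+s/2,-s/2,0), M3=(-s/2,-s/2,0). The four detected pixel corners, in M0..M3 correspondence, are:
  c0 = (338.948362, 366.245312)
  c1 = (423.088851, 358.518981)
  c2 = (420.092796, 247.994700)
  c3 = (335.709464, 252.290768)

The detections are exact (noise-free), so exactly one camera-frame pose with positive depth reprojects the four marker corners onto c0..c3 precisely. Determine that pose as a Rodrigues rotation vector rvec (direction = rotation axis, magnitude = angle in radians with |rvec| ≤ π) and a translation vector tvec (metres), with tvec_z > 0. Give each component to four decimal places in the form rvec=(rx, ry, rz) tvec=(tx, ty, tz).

rvec=(0.0059, -0.1542, -0.0375) tvec=(0.1363, 0.1206, 1.1761)

Intrinsics K: fx=434.8, fy=562.5, cx=329.7, cy=248.6
Marker side s = 0.235 m; corners in marker frame (Z=0):
  M0 = (-0.1175, +0.1175, 0)
  M1 = (+0.1175, +0.1175, 0)
  M2 = (+0.1175, -0.1175, 0)
  M3 = (-0.1175, -0.1175, 0)
Detected image corners:
  c0 = (338.948362, 366.245312) px
  c1 = (423.088851, 358.518981) px
  c2 = (420.092796, 247.994700) px
  c3 = (335.709464, 252.290768) px
Planar DLT: solve 8×8 A·h = b for H (H[2,2]=1):
  H  [+408.06121 +16.08019 +380.10701]
  H  [+14.36582 +479.78049 +306.26541]
  H  [+0.13045 +0.00744 +1.00000]
B = K⁻¹H; ‖b₁‖=0.850266, ‖b₂‖=0.850266; λ = 2/(‖b₁‖+‖b₂‖) = 1.176102, sign → tz>0 ⇒ λ=+1.176102
r₁ = λ·B[:,0] = (+0.98744,-0.03777,+0.15342); r₂ = λ·B[:,1] = (+0.03686,+0.99928,+0.00875)
r₃ = r₁×r₂ = (-0.15364,-0.00298,+0.98812); SVD([r₁ r₂ r₃]) → R = UVᵀ:
  R  [+0.98744 +0.03686 -0.15364]
  R  [-0.03777 +0.99928 -0.00298]
  R  [+0.15342 +0.00875 +0.98812]
t = (+0.13635, +0.12057, +1.17610) m
tr R = 2.974843; θ = arccos((tr R − 1)/2) = 0.158777 rad = 9.097°
axis k = ((R−Rᵀ)₃₂, (R−Rᵀ)₁₃, (R−Rᵀ)₂₁) / (2 sinθ) = (+0.037092, -0.971042, -0.236011)
rvec = θ·k = (+0.005889, -0.154179, -0.037473)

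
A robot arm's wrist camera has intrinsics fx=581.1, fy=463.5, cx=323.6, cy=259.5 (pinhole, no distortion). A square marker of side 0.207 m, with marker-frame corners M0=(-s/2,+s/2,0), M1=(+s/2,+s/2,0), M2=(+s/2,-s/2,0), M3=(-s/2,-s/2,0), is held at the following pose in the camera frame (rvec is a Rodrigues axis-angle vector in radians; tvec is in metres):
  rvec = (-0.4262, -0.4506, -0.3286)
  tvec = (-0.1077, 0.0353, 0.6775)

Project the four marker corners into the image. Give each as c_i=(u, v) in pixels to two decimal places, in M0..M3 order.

Intrinsics K: fx=581.1, fy=463.5, cx=323.6, cy=259.5
Marker side s = 0.207 m; corners in marker frame (Z=0):
  M0 = (-0.1035, +0.1035, 0)
  M1 = (+0.1035, +0.1035, 0)
  M2 = (+0.1035, -0.1035, 0)
  M3 = (-0.1035, -0.1035, 0)
rvec = (-0.4262, -0.4506, -0.3286), |rvec| = θ = 0.70190 rad = 40.216°
Rodrigues: sinθ=0.64567, 1−cosθ=0.23638; R = I + sinθ·[k]× + (1−cosθ)·[k]×²:
    [+0.85077 +0.39442 -0.34731]
    [-0.21013 +0.86104 +0.46310]
    [+0.48170 -0.32101 +0.81542]
t = (-0.1077, 0.0353, 0.6775) m
M0: Pc = R·M0+t = (-0.15493, +0.14617, +0.59442); u = 581.1·(-0.15493)/0.59442 + 323.6 = 172.1393, v = 463.5·(+0.14617)/0.59442 + 259.5 = 373.4731
M1: Pc = R·M1+t = (+0.02118, +0.10267, +0.69413); u = 581.1·(+0.02118)/0.69413 + 323.6 = 341.3288, v = 463.5·(+0.10267)/0.69413 + 259.5 = 328.0562
M2: Pc = R·M2+t = (-0.06047, -0.07557, +0.76058); u = 581.1·(-0.06047)/0.76058 + 323.6 = 277.4014, v = 463.5·(-0.07557)/0.76058 + 259.5 = 213.4500
M3: Pc = R·M3+t = (-0.23658, -0.03207, +0.66087); u = 581.1·(-0.23658)/0.66087 + 323.6 = 115.5783, v = 463.5·(-0.03207)/0.66087 + 259.5 = 237.0086

c0=(172.14, 373.47) c1=(341.33, 328.06) c2=(277.40, 213.45) c3=(115.58, 237.01)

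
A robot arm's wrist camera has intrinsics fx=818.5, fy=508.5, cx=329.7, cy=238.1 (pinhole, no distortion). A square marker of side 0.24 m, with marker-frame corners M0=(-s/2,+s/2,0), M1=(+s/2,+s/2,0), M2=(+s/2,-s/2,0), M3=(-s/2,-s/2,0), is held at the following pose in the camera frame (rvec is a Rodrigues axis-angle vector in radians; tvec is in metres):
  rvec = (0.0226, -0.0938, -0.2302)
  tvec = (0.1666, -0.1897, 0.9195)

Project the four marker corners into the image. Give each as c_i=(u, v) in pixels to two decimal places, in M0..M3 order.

c0=(399.21, 212.79) c1=(601.39, 183.48) c2=(555.63, 54.77) c3=(350.58, 81.26)

Intrinsics K: fx=818.5, fy=508.5, cx=329.7, cy=238.1
Marker side s = 0.24 m; corners in marker frame (Z=0):
  M0 = (-0.1200, +0.1200, 0)
  M1 = (+0.1200, +0.1200, 0)
  M2 = (+0.1200, -0.1200, 0)
  M3 = (-0.1200, -0.1200, 0)
rvec = (0.0226, -0.0938, -0.2302), |rvec| = θ = 0.24960 rad = 14.301°
Rodrigues: sinθ=0.24702, 1−cosθ=0.03099; R = I + sinθ·[k]× + (1−cosθ)·[k]×²:
    [+0.96926 +0.22676 -0.09542]
    [-0.22887 +0.97339 -0.01163]
    [+0.09024 +0.03311 +0.99537]
t = (0.1666, -0.1897, 0.9195) m
M0: Pc = R·M0+t = (+0.07750, -0.04543, +0.91264); u = 818.5·(+0.07750)/0.91264 + 329.7 = 399.2053, v = 508.5·(-0.04543)/0.91264 + 238.1 = 212.7882
M1: Pc = R·M1+t = (+0.31012, -0.10036, +0.93430); u = 818.5·(+0.31012)/0.93430 + 329.7 = 601.3852, v = 508.5·(-0.10036)/0.93430 + 238.1 = 183.4794
M2: Pc = R·M2+t = (+0.25570, -0.33397, +0.92636); u = 818.5·(+0.25570)/0.92636 + 329.7 = 555.6289, v = 508.5·(-0.33397)/0.92636 + 238.1 = 54.7750
M3: Pc = R·M3+t = (+0.02308, -0.27904, +0.90470); u = 818.5·(+0.02308)/0.90470 + 329.7 = 350.5780, v = 508.5·(-0.27904)/0.90470 + 238.1 = 81.2601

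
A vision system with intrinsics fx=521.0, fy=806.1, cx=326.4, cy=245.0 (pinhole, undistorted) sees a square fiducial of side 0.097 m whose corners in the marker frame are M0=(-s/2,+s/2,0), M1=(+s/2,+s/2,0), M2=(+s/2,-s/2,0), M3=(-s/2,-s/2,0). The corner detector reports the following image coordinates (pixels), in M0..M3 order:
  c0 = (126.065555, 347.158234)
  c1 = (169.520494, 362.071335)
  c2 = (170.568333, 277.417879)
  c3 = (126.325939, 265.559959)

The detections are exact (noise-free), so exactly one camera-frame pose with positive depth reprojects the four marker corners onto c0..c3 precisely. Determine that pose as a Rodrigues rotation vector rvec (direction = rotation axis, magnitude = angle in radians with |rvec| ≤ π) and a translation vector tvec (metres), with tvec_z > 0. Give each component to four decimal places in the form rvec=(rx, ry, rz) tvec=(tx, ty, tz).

rvec=(0.1489, 0.3916, 0.0994) tvec=(-0.3132, 0.0773, 0.9131)

Intrinsics K: fx=521.0, fy=806.1, cx=326.4, cy=245.0
Marker side s = 0.097 m; corners in marker frame (Z=0):
  M0 = (-0.0485, +0.0485, 0)
  M1 = (+0.0485, +0.0485, 0)
  M2 = (+0.0485, -0.0485, 0)
  M3 = (-0.0485, -0.0485, 0)
Detected image corners:
  c0 = (126.065555, 347.158234) px
  c1 = (169.520494, 362.071335) px
  c2 = (170.568333, 277.417879) px
  c3 = (126.325939, 265.559959) px
Planar DLT: solve 8×8 A·h = b for H (H[2,2]=1):
  H  [+391.61885 +19.85871 +147.68368]
  H  [+10.48896 +912.71022 +313.28044]
  H  [-0.40774 +0.17906 +1.00000]
B = K⁻¹H; ‖b₁‖=1.095112, ‖b₂‖=1.095112; λ = 2/(‖b₁‖+‖b₂‖) = 0.913148, sign → tz>0 ⇒ λ=+0.913148
r₁ = λ·B[:,0] = (+0.91964,+0.12504,-0.37232); r₂ = λ·B[:,1] = (-0.06763,+0.98422,+0.16351)
r₃ = r₁×r₂ = (+0.38689,-0.12519,+0.91359); SVD([r₁ r₂ r₃]) → R = UVᵀ:
  R  [+0.91964 -0.06763 +0.38689]
  R  [+0.12504 +0.98422 -0.12519]
  R  [-0.37232 +0.16351 +0.91359]
t = (-0.31323, +0.07735, +0.91315) m
tr R = 2.817449; θ = arccos((tr R − 1)/2) = 0.430578 rad = 24.670°
axis k = ((R−Rᵀ)₃₂, (R−Rᵀ)₁₃, (R−Rᵀ)₂₁) / (2 sinθ) = (+0.345824, +0.909470, +0.230801)
rvec = θ·k = (+0.148904, +0.391598, +0.099378)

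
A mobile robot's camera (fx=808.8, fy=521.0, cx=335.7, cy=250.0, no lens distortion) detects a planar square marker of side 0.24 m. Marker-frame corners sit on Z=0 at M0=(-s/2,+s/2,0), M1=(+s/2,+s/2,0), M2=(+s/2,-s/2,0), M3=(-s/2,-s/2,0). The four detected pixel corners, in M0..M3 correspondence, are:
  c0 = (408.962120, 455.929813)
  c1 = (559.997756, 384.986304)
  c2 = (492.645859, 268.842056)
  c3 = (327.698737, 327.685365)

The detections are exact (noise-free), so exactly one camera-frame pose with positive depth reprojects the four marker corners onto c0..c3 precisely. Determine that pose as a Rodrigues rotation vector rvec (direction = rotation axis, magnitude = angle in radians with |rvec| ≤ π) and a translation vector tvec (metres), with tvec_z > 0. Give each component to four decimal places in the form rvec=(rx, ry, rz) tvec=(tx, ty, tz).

rvec=(0.0352, -0.4846, -0.4014) tvec=(0.1327, 0.1912, 0.9183)

Intrinsics K: fx=808.8, fy=521.0, cx=335.7, cy=250.0
Marker side s = 0.24 m; corners in marker frame (Z=0):
  M0 = (-0.1200, +0.1200, 0)
  M1 = (+0.1200, +0.1200, 0)
  M2 = (+0.1200, -0.1200, 0)
  M3 = (-0.1200, -0.1200, 0)
Detected image corners:
  c0 = (408.962120, 455.929813) px
  c1 = (559.997756, 384.986304) px
  c2 = (492.645859, 268.842056) px
  c3 = (327.698737, 327.685365) px
Planar DLT: solve 8×8 A·h = b for H (H[2,2]=1):
  H  [+875.23494 +369.78381 +452.55007]
  H  [-96.14370 +557.36747 +358.48230]
  H  [+0.48604 +0.13829 +1.00000]
B = K⁻¹H; ‖b₁‖=1.088978, ‖b₂‖=1.088977; λ = 2/(‖b₁‖+‖b₂‖) = 0.918293, sign → tz>0 ⇒ λ=+0.918293
r₁ = λ·B[:,0] = (+0.80847,-0.38363,+0.44633); r₂ = λ·B[:,1] = (+0.36714,+0.92146,+0.12699)
r₃ = r₁×r₂ = (-0.45999,+0.06120,+0.88581); SVD([r₁ r₂ r₃]) → R = UVᵀ:
  R  [+0.80847 +0.36714 -0.45999]
  R  [-0.38363 +0.92146 +0.06120]
  R  [+0.44633 +0.12699 +0.88581]
t = (+0.13267, +0.19121, +0.91829) m
tr R = 2.615741; θ = arccos((tr R − 1)/2) = 0.630266 rad = 36.112°
axis k = ((R−Rᵀ)₃₂, (R−Rᵀ)₁₃, (R−Rᵀ)₂₁) / (2 sinθ) = (+0.055814, -0.768897, -0.636932)
rvec = θ·k = (+0.035178, -0.484610, -0.401437)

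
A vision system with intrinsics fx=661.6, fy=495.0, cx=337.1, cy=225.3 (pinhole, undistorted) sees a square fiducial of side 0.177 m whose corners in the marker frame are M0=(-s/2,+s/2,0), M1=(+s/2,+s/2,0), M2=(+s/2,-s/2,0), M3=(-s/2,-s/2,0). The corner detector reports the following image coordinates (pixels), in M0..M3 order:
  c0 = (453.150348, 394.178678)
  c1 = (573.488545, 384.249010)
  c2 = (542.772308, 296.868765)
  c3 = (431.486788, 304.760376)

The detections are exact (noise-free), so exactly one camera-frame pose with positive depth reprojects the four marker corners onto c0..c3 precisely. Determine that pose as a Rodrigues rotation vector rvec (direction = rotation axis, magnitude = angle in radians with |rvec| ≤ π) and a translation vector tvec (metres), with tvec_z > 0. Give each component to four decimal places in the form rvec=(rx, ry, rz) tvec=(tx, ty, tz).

Intrinsics K: fx=661.6, fy=495.0, cx=337.1, cy=225.3
Marker side s = 0.177 m; corners in marker frame (Z=0):
  M0 = (-0.0885, +0.0885, 0)
  M1 = (+0.0885, +0.0885, 0)
  M2 = (+0.0885, -0.0885, 0)
  M3 = (-0.0885, -0.0885, 0)
Detected image corners:
  c0 = (453.150348, 394.178678) px
  c1 = (573.488545, 384.249010) px
  c2 = (542.772308, 296.868765) px
  c3 = (431.486788, 304.760376) px
Planar DLT: solve 8×8 A·h = b for H (H[2,2]=1):
  H  [+695.19506 -82.23774 +500.12033]
  H  [-21.18585 +340.48185 +343.17952]
  H  [+0.08383 -0.46058 +1.00000]
B = K⁻¹H; ‖b₁‖=1.014780, ‖b₂‖=1.014780; λ = 2/(‖b₁‖+‖b₂‖) = 0.985436, sign → tz>0 ⇒ λ=+0.985436
r₁ = λ·B[:,0] = (+0.99338,-0.07978,+0.08261); r₂ = λ·B[:,1] = (+0.10877,+0.88440,-0.45387)
r₃ = r₁×r₂ = (-0.03685,+0.45985,+0.88723); SVD([r₁ r₂ r₃]) → R = UVᵀ:
  R  [+0.99338 +0.10877 -0.03685]
  R  [-0.07978 +0.88440 +0.45985]
  R  [+0.08261 -0.45387 +0.88723]
t = (+0.24281, +0.23467, +0.98544) m
tr R = 2.765018; θ = arccos((tr R − 1)/2) = 0.489625 rad = 28.053°
axis k = ((R−Rᵀ)₃₂, (R−Rᵀ)₁₃, (R−Rᵀ)₂₁) / (2 sinθ) = (-0.971437, -0.127004, -0.200451)
rvec = θ·k = (-0.475640, -0.062184, -0.098146)

rvec=(-0.4756, -0.0622, -0.0981) tvec=(0.2428, 0.2347, 0.9854)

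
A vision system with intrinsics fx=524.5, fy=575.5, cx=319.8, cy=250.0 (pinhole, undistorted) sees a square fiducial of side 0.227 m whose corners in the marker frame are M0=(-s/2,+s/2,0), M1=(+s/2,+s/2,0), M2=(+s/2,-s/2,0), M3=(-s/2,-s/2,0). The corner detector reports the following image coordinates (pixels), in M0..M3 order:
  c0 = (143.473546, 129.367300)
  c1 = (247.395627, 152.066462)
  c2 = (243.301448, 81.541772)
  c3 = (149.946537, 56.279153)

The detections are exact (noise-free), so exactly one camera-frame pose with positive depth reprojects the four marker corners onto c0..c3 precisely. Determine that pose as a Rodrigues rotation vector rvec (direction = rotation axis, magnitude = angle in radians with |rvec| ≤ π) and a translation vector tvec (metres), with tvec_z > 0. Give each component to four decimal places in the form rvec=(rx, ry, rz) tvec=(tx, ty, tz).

Intrinsics K: fx=524.5, fy=575.5, cx=319.8, cy=250.0
Marker side s = 0.227 m; corners in marker frame (Z=0):
  M0 = (-0.1135, +0.1135, 0)
  M1 = (+0.1135, +0.1135, 0)
  M2 = (+0.1135, -0.1135, 0)
  M3 = (-0.1135, -0.1135, 0)
Detected image corners:
  c0 = (143.473546, 129.367300) px
  c1 = (247.395627, 152.066462) px
  c2 = (243.301448, 81.541772) px
  c3 = (149.946537, 56.279153) px
Planar DLT: solve 8×8 A·h = b for H (H[2,2]=1):
  H  [+494.77187 -96.18383 +197.81643]
  H  [+138.81391 +267.05750 +103.33273]
  H  [+0.31362 -0.46816 +1.00000]
B = K⁻¹H; ‖b₁‖=0.821603, ‖b₂‖=0.821603; λ = 2/(‖b₁‖+‖b₂‖) = 1.217133, sign → tz>0 ⇒ λ=+1.217133
r₁ = λ·B[:,0] = (+0.91541,+0.12776,+0.38171); r₂ = λ·B[:,1] = (+0.12423,+0.81233,-0.56981)
r₃ = r₁×r₂ = (-0.38288,+0.56903,+0.72774); SVD([r₁ r₂ r₃]) → R = UVᵀ:
  R  [+0.91541 +0.12423 -0.38288]
  R  [+0.12776 +0.81233 +0.56903]
  R  [+0.38171 -0.56981 +0.72774]
t = (-0.28307, -0.31019, +1.21713) m
tr R = 2.455485; θ = arccos((tr R − 1)/2) = 0.755771 rad = 43.303°
axis k = ((R−Rᵀ)₃₂, (R−Rᵀ)₁₃, (R−Rᵀ)₂₁) / (2 sinθ) = (-0.830239, -0.557402, +0.002577)
rvec = θ·k = (-0.627471, -0.421269, +0.001948)

rvec=(-0.6275, -0.4213, 0.0019) tvec=(-0.2831, -0.3102, 1.2171)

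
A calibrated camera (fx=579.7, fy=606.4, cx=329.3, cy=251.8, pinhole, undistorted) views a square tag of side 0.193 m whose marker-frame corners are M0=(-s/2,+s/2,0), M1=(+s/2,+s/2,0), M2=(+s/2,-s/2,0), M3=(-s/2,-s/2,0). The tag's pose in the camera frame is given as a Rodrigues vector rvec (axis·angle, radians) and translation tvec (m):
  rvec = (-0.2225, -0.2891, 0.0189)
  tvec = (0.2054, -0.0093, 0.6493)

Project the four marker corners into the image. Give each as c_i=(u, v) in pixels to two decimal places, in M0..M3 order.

Intrinsics K: fx=579.7, fy=606.4, cx=329.3, cy=251.8
Marker side s = 0.193 m; corners in marker frame (Z=0):
  M0 = (-0.0965, +0.0965, 0)
  M1 = (+0.0965, +0.0965, 0)
  M2 = (+0.0965, -0.0965, 0)
  M3 = (-0.0965, -0.0965, 0)
rvec = (-0.2225, -0.2891, 0.0189), |rvec| = θ = 0.36530 rad = 20.930°
Rodrigues: sinθ=0.35723, 1−cosθ=0.06598; R = I + sinθ·[k]× + (1−cosθ)·[k]×²:
    [+0.95850 +0.01332 -0.28479]
    [+0.05029 +0.97534 +0.21488]
    [+0.28063 -0.22029 +0.93419]
t = (0.2054, -0.0093, 0.6493) m
M0: Pc = R·M0+t = (+0.11419, +0.07997, +0.60096); u = 579.7·(+0.11419)/0.60096 + 329.3 = 439.4509, v = 606.4·(+0.07997)/0.60096 + 251.8 = 332.4916
M1: Pc = R·M1+t = (+0.29918, +0.08967, +0.65512); u = 579.7·(+0.29918)/0.65512 + 329.3 = 594.0364, v = 606.4·(+0.08967)/0.65512 + 251.8 = 334.8043
M2: Pc = R·M2+t = (+0.29661, -0.09857, +0.69764); u = 579.7·(+0.29661)/0.69764 + 329.3 = 575.7661, v = 606.4·(-0.09857)/0.69764 + 251.8 = 166.1231
M3: Pc = R·M3+t = (+0.11162, -0.10827, +0.64348); u = 579.7·(+0.11162)/0.64348 + 329.3 = 429.8565, v = 606.4·(-0.10827)/0.64348 + 251.8 = 149.7650

c0=(439.45, 332.49) c1=(594.04, 334.80) c2=(575.77, 166.12) c3=(429.86, 149.77)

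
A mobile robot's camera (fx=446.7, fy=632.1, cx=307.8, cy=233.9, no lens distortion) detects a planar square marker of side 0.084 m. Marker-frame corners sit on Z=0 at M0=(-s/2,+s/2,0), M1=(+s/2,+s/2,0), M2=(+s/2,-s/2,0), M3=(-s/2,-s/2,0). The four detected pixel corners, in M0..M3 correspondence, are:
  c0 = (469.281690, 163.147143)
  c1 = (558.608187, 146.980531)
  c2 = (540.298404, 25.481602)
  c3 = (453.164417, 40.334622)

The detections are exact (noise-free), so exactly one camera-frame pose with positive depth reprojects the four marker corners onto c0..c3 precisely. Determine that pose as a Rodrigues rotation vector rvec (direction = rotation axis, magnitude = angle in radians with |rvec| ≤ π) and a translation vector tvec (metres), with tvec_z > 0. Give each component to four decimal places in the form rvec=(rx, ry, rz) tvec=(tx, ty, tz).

Intrinsics K: fx=446.7, fy=632.1, cx=307.8, cy=233.9
Marker side s = 0.084 m; corners in marker frame (Z=0):
  M0 = (-0.0420, +0.0420, 0)
  M1 = (+0.0420, +0.0420, 0)
  M2 = (+0.0420, -0.0420, 0)
  M3 = (-0.0420, -0.0420, 0)
Detected image corners:
  c0 = (469.281690, 163.147143) px
  c1 = (558.608187, 146.980531) px
  c2 = (540.298404, 25.481602) px
  c3 = (453.164417, 40.334622) px
Planar DLT: solve 8×8 A·h = b for H (H[2,2]=1):
  H  [+1094.79430 +46.77374 +505.38856]
  H  [-176.24178 +1424.78325 +93.15416]
  H  [+0.08827 -0.31305 +1.00000]
B = K⁻¹H; ‖b₁‖=2.411854, ‖b₂‖=2.411854; λ = 2/(‖b₁‖+‖b₂‖) = 0.414619, sign → tz>0 ⇒ λ=+0.414619
r₁ = λ·B[:,0] = (+0.99095,-0.12915,+0.03660); r₂ = λ·B[:,1] = (+0.13285,+0.98260,-0.12980)
r₃ = r₁×r₂ = (-0.01920,+0.13349,+0.99086); SVD([r₁ r₂ r₃]) → R = UVᵀ:
  R  [+0.99095 +0.13285 -0.01920]
  R  [-0.12915 +0.98260 +0.13349]
  R  [+0.03660 -0.12980 +0.99086]
t = (+0.18340, -0.09232, +0.41462) m
tr R = 2.964415; θ = arccos((tr R − 1)/2) = 0.188921 rad = 10.824°
axis k = ((R−Rᵀ)₃₂, (R−Rᵀ)₁₃, (R−Rᵀ)₂₁) / (2 sinθ) = (-0.700969, -0.148554, -0.697549)
rvec = θ·k = (-0.132428, -0.028065, -0.131782)

rvec=(-0.1324, -0.0281, -0.1318) tvec=(0.1834, -0.0923, 0.4146)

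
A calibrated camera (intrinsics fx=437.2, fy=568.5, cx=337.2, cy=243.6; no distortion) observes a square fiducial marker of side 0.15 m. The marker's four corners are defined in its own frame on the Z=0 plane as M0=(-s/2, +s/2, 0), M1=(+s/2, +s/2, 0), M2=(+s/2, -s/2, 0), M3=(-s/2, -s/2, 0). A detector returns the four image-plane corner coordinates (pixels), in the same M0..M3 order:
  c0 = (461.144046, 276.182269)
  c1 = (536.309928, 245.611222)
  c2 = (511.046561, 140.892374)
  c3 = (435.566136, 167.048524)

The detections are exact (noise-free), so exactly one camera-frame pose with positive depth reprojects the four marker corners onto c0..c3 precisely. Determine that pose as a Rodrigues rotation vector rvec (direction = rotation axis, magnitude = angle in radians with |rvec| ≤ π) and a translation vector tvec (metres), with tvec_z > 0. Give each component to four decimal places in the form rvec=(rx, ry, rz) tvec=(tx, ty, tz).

Intrinsics K: fx=437.2, fy=568.5, cx=337.2, cy=243.6
Marker side s = 0.15 m; corners in marker frame (Z=0):
  M0 = (-0.0750, +0.0750, 0)
  M1 = (+0.0750, +0.0750, 0)
  M2 = (+0.0750, -0.0750, 0)
  M3 = (-0.0750, -0.0750, 0)
Detected image corners:
  c0 = (461.144046, 276.182269) px
  c1 = (536.309928, 245.611222) px
  c2 = (511.046561, 140.892374) px
  c3 = (435.566136, 167.048524) px
Planar DLT: solve 8×8 A·h = b for H (H[2,2]=1):
  H  [+628.24229 +140.42941 +486.69251]
  H  [-135.21199 +700.16933 +206.91824]
  H  [+0.25942 -0.05971 +1.00000]
B = K⁻¹H; ‖b₁‖=1.311099, ‖b₂‖=1.311099; λ = 2/(‖b₁‖+‖b₂‖) = 0.762719, sign → tz>0 ⇒ λ=+0.762719
r₁ = λ·B[:,0] = (+0.94339,-0.26619,+0.19787); r₂ = λ·B[:,1] = (+0.28011,+0.95889,-0.04554)
r₃ = r₁×r₂ = (-0.17761,+0.09839,+0.97917); SVD([r₁ r₂ r₃]) → R = UVᵀ:
  R  [+0.94339 +0.28011 -0.17761]
  R  [-0.26619 +0.95889 +0.09839]
  R  [+0.19787 -0.04554 +0.97917]
t = (+0.26080, -0.04921, +0.76272) m
tr R = 2.881451; θ = arccos((tr R − 1)/2) = 0.346034 rad = 19.826°
axis k = ((R−Rᵀ)₃₂, (R−Rᵀ)₁₃, (R−Rᵀ)₂₁) / (2 sinθ) = (-0.212186, -0.553519, -0.805354)
rvec = θ·k = (-0.073424, -0.191536, -0.278680)

rvec=(-0.0734, -0.1915, -0.2787) tvec=(0.2608, -0.0492, 0.7627)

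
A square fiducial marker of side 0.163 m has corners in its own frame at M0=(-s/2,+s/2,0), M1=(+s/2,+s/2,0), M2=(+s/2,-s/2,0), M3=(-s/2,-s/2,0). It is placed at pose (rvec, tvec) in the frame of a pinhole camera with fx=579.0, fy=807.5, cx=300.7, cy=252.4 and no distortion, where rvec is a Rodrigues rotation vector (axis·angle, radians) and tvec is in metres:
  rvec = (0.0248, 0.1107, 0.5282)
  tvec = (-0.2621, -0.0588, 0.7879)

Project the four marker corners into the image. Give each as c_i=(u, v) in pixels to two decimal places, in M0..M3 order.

c0=(30.89, 222.62) c1=(128.60, 306.65) c2=(187.74, 160.69) c3=(87.78, 78.73)

Intrinsics K: fx=579.0, fy=807.5, cx=300.7, cy=252.4
Marker side s = 0.163 m; corners in marker frame (Z=0):
  M0 = (-0.0815, +0.0815, 0)
  M1 = (+0.0815, +0.0815, 0)
  M2 = (+0.0815, -0.0815, 0)
  M3 = (-0.0815, -0.0815, 0)
rvec = (0.0248, 0.1107, 0.5282), |rvec| = θ = 0.54025 rad = 30.954°
Rodrigues: sinθ=0.51435, 1−cosθ=0.14242; R = I + sinθ·[k]× + (1−cosθ)·[k]×²:
    [+0.85788 -0.50154 +0.11179]
    [+0.50422 +0.86356 +0.00492]
    [-0.09900 +0.05214 +0.99372]
t = (-0.2621, -0.0588, 0.7879) m
M0: Pc = R·M0+t = (-0.37289, -0.02951, +0.80022); u = 579.0·(-0.37289)/0.80022 + 300.7 = 30.8924, v = 807.5·(-0.02951)/0.80022 + 252.4 = 222.6180
M1: Pc = R·M1+t = (-0.23306, +0.05267, +0.78408); u = 579.0·(-0.23306)/0.78408 + 300.7 = 128.5997, v = 807.5·(+0.05267)/0.78408 + 252.4 = 306.6474
M2: Pc = R·M2+t = (-0.15131, -0.08809, +0.77558); u = 579.0·(-0.15131)/0.77558 + 300.7 = 187.7437, v = 807.5·(-0.08809)/0.77558 + 252.4 = 160.6883
M3: Pc = R·M3+t = (-0.29114, -0.17027, +0.79172); u = 579.0·(-0.29114)/0.79172 + 300.7 = 87.7820, v = 807.5·(-0.17027)/0.79172 + 252.4 = 78.7319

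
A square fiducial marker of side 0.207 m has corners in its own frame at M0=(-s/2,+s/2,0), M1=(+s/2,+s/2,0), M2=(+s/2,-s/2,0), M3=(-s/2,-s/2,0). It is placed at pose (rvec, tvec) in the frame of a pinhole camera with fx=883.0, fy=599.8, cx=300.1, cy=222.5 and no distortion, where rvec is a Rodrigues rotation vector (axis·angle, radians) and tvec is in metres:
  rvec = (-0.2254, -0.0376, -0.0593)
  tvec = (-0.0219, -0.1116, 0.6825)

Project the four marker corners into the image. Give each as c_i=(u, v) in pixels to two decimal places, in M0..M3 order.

Intrinsics K: fx=883.0, fy=599.8, cx=300.1, cy=222.5
Marker side s = 0.207 m; corners in marker frame (Z=0):
  M0 = (-0.1035, +0.1035, 0)
  M1 = (+0.1035, +0.1035, 0)
  M2 = (+0.1035, -0.1035, 0)
  M3 = (-0.1035, -0.1035, 0)
rvec = (-0.2254, -0.0376, -0.0593), |rvec| = θ = 0.23608 rad = 13.527°
Rodrigues: sinθ=0.23390, 1−cosθ=0.02774; R = I + sinθ·[k]× + (1−cosθ)·[k]×²:
    [+0.99755 +0.06297 -0.03060]
    [-0.05453 +0.97297 +0.22442]
    [+0.04390 -0.22220 +0.97401]
t = (-0.0219, -0.1116, 0.6825) m
M0: Pc = R·M0+t = (-0.11863, -0.00525, +0.65496); u = 883.0·(-0.11863)/0.65496 + 300.1 = 140.1673, v = 599.8·(-0.00525)/0.65496 + 222.5 = 217.6885
M1: Pc = R·M1+t = (+0.08786, -0.01654, +0.66405); u = 883.0·(+0.08786)/0.66405 + 300.1 = 416.9342, v = 599.8·(-0.01654)/0.66405 + 222.5 = 207.5582
M2: Pc = R·M2+t = (+0.07483, -0.21795, +0.71004); u = 883.0·(+0.07483)/0.71004 + 300.1 = 393.1562, v = 599.8·(-0.21795)/0.71004 + 222.5 = 38.3925
M3: Pc = R·M3+t = (-0.13166, -0.20666, +0.70095); u = 883.0·(-0.13166)/0.70095 + 300.1 = 134.2422, v = 599.8·(-0.20666)/0.70095 + 222.5 = 45.6648

c0=(140.17, 217.69) c1=(416.93, 207.56) c2=(393.16, 38.39) c3=(134.24, 45.66)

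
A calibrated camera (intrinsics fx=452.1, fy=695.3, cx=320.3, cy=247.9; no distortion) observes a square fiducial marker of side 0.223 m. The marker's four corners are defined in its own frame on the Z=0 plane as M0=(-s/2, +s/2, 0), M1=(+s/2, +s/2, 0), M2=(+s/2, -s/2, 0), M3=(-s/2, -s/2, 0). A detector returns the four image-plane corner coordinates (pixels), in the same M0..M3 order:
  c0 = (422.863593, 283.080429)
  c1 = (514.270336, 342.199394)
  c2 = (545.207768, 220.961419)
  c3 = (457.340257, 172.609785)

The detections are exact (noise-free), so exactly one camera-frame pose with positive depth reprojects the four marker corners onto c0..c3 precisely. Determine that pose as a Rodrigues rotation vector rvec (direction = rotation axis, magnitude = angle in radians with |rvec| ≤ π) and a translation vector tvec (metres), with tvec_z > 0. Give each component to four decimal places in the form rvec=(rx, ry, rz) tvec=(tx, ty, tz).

Intrinsics K: fx=452.1, fy=695.3, cx=320.3, cy=247.9
Marker side s = 0.223 m; corners in marker frame (Z=0):
  M0 = (-0.1115, +0.1115, 0)
  M1 = (+0.1115, +0.1115, 0)
  M2 = (+0.1115, -0.1115, 0)
  M3 = (-0.1115, -0.1115, 0)
Detected image corners:
  c0 = (422.863593, 283.080429) px
  c1 = (514.270336, 342.199394) px
  c2 = (545.207768, 220.961419) px
  c3 = (457.340257, 172.609785) px
Planar DLT: solve 8×8 A·h = b for H (H[2,2]=1):
  H  [+262.92453 -283.42165 +484.00352]
  H  [+167.30771 +447.05666 +252.03725]
  H  [-0.28620 -0.28149 +1.00000]
B = K⁻¹H; ‖b₁‖=0.902502, ‖b₂‖=0.902502; λ = 2/(‖b₁‖+‖b₂‖) = 1.108031, sign → tz>0 ⇒ λ=+1.108031
r₁ = λ·B[:,0] = (+0.86906,+0.37969,-0.31712); r₂ = λ·B[:,1] = (-0.47365,+0.82363,-0.31190)
r₃ = r₁×r₂ = (+0.14277,+0.42127,+0.89563); SVD([r₁ r₂ r₃]) → R = UVᵀ:
  R  [+0.86906 -0.47365 +0.14277]
  R  [+0.37969 +0.82363 +0.42127]
  R  [-0.31712 -0.31190 +0.89563]
t = (+0.40121, +0.00659, +1.10803) m
tr R = 2.588325; θ = arccos((tr R − 1)/2) = 0.653168 rad = 37.424°
axis k = ((R−Rᵀ)₃₂, (R−Rᵀ)₁₃, (R−Rᵀ)₂₁) / (2 sinθ) = (-0.603224, +0.378385, +0.702101)
rvec = θ·k = (-0.394007, +0.247149, +0.458590)

rvec=(-0.3940, 0.2471, 0.4586) tvec=(0.4012, 0.0066, 1.1080)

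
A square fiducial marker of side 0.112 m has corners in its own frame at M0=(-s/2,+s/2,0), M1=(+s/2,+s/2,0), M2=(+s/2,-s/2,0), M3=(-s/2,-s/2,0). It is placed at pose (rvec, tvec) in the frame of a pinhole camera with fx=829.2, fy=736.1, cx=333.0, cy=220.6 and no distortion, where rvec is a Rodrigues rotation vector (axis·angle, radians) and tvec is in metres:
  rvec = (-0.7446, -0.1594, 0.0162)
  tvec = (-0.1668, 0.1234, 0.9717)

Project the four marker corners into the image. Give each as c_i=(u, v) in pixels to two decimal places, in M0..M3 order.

Intrinsics K: fx=829.2, fy=736.1, cx=333.0, cy=220.6
Marker side s = 0.112 m; corners in marker frame (Z=0):
  M0 = (-0.0560, +0.0560, 0)
  M1 = (+0.0560, +0.0560, 0)
  M2 = (+0.0560, -0.0560, 0)
  M3 = (-0.0560, -0.0560, 0)
rvec = (-0.7446, -0.1594, 0.0162), |rvec| = θ = 0.76164 rad = 43.639°
Rodrigues: sinθ=0.69011, 1−cosθ=0.27630; R = I + sinθ·[k]× + (1−cosθ)·[k]×²:
    [+0.98777 +0.04185 -0.15017]
    [+0.07121 +0.73580 +0.67344]
    [+0.13868 -0.67590 +0.72383]
t = (-0.1668, 0.1234, 0.9717) m
M0: Pc = R·M0+t = (-0.21977, +0.16062, +0.92608); u = 829.2·(-0.21977)/0.92608 + 333.0 = 136.2201, v = 736.1·(+0.16062)/0.92608 + 220.6 = 348.2672
M1: Pc = R·M1+t = (-0.10914, +0.16859, +0.94162); u = 829.2·(-0.10914)/0.94162 + 333.0 = 236.8890, v = 736.1·(+0.16859)/0.94162 + 220.6 = 352.3959
M2: Pc = R·M2+t = (-0.11383, +0.08618, +1.01732); u = 829.2·(-0.11383)/1.01732 + 333.0 = 240.2201, v = 736.1·(+0.08618)/1.01732 + 220.6 = 282.9592
M3: Pc = R·M3+t = (-0.22446, +0.07821, +1.00178); u = 829.2·(-0.22446)/1.00178 + 333.0 = 147.2100, v = 736.1·(+0.07821)/1.00178 + 220.6 = 278.0658

c0=(136.22, 348.27) c1=(236.89, 352.40) c2=(240.22, 282.96) c3=(147.21, 278.07)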